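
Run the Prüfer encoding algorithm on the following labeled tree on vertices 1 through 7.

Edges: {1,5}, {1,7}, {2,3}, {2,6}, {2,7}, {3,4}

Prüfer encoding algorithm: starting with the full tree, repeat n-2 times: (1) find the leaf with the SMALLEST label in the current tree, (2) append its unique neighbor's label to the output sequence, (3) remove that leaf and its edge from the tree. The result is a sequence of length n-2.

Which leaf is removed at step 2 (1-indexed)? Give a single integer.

Step 1: current leaves = {4,5,6}. Remove leaf 4 (neighbor: 3).
Step 2: current leaves = {3,5,6}. Remove leaf 3 (neighbor: 2).

Answer: 3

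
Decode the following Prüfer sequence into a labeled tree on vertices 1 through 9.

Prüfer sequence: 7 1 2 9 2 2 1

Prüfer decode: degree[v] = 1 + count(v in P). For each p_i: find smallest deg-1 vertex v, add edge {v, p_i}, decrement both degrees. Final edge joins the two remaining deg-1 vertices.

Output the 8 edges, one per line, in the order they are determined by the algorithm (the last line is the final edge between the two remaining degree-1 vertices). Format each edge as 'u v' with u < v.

Answer: 3 7
1 4
2 5
6 9
2 7
2 8
1 2
1 9

Derivation:
Initial degrees: {1:3, 2:4, 3:1, 4:1, 5:1, 6:1, 7:2, 8:1, 9:2}
Step 1: smallest deg-1 vertex = 3, p_1 = 7. Add edge {3,7}. Now deg[3]=0, deg[7]=1.
Step 2: smallest deg-1 vertex = 4, p_2 = 1. Add edge {1,4}. Now deg[4]=0, deg[1]=2.
Step 3: smallest deg-1 vertex = 5, p_3 = 2. Add edge {2,5}. Now deg[5]=0, deg[2]=3.
Step 4: smallest deg-1 vertex = 6, p_4 = 9. Add edge {6,9}. Now deg[6]=0, deg[9]=1.
Step 5: smallest deg-1 vertex = 7, p_5 = 2. Add edge {2,7}. Now deg[7]=0, deg[2]=2.
Step 6: smallest deg-1 vertex = 8, p_6 = 2. Add edge {2,8}. Now deg[8]=0, deg[2]=1.
Step 7: smallest deg-1 vertex = 2, p_7 = 1. Add edge {1,2}. Now deg[2]=0, deg[1]=1.
Final: two remaining deg-1 vertices are 1, 9. Add edge {1,9}.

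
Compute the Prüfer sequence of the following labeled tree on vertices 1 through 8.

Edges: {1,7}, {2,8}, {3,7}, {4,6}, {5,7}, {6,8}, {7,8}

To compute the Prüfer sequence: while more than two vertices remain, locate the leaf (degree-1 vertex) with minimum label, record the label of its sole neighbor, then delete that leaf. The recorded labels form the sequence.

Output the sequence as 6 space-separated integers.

Step 1: leaves = {1,2,3,4,5}. Remove smallest leaf 1, emit neighbor 7.
Step 2: leaves = {2,3,4,5}. Remove smallest leaf 2, emit neighbor 8.
Step 3: leaves = {3,4,5}. Remove smallest leaf 3, emit neighbor 7.
Step 4: leaves = {4,5}. Remove smallest leaf 4, emit neighbor 6.
Step 5: leaves = {5,6}. Remove smallest leaf 5, emit neighbor 7.
Step 6: leaves = {6,7}. Remove smallest leaf 6, emit neighbor 8.
Done: 2 vertices remain (7, 8). Sequence = [7 8 7 6 7 8]

Answer: 7 8 7 6 7 8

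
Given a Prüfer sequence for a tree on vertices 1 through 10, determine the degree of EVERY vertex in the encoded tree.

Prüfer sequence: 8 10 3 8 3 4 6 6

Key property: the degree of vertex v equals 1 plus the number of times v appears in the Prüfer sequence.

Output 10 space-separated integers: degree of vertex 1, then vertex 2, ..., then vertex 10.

p_1 = 8: count[8] becomes 1
p_2 = 10: count[10] becomes 1
p_3 = 3: count[3] becomes 1
p_4 = 8: count[8] becomes 2
p_5 = 3: count[3] becomes 2
p_6 = 4: count[4] becomes 1
p_7 = 6: count[6] becomes 1
p_8 = 6: count[6] becomes 2
Degrees (1 + count): deg[1]=1+0=1, deg[2]=1+0=1, deg[3]=1+2=3, deg[4]=1+1=2, deg[5]=1+0=1, deg[6]=1+2=3, deg[7]=1+0=1, deg[8]=1+2=3, deg[9]=1+0=1, deg[10]=1+1=2

Answer: 1 1 3 2 1 3 1 3 1 2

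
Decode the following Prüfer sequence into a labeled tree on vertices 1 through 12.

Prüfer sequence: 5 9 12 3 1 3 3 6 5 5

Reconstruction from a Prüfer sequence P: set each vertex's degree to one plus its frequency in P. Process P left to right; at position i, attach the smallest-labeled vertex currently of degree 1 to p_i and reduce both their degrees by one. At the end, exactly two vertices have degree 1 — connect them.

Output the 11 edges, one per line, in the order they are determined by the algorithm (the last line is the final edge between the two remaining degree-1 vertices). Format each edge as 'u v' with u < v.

Answer: 2 5
4 9
7 12
3 8
1 9
1 3
3 10
3 6
5 6
5 11
5 12

Derivation:
Initial degrees: {1:2, 2:1, 3:4, 4:1, 5:4, 6:2, 7:1, 8:1, 9:2, 10:1, 11:1, 12:2}
Step 1: smallest deg-1 vertex = 2, p_1 = 5. Add edge {2,5}. Now deg[2]=0, deg[5]=3.
Step 2: smallest deg-1 vertex = 4, p_2 = 9. Add edge {4,9}. Now deg[4]=0, deg[9]=1.
Step 3: smallest deg-1 vertex = 7, p_3 = 12. Add edge {7,12}. Now deg[7]=0, deg[12]=1.
Step 4: smallest deg-1 vertex = 8, p_4 = 3. Add edge {3,8}. Now deg[8]=0, deg[3]=3.
Step 5: smallest deg-1 vertex = 9, p_5 = 1. Add edge {1,9}. Now deg[9]=0, deg[1]=1.
Step 6: smallest deg-1 vertex = 1, p_6 = 3. Add edge {1,3}. Now deg[1]=0, deg[3]=2.
Step 7: smallest deg-1 vertex = 10, p_7 = 3. Add edge {3,10}. Now deg[10]=0, deg[3]=1.
Step 8: smallest deg-1 vertex = 3, p_8 = 6. Add edge {3,6}. Now deg[3]=0, deg[6]=1.
Step 9: smallest deg-1 vertex = 6, p_9 = 5. Add edge {5,6}. Now deg[6]=0, deg[5]=2.
Step 10: smallest deg-1 vertex = 11, p_10 = 5. Add edge {5,11}. Now deg[11]=0, deg[5]=1.
Final: two remaining deg-1 vertices are 5, 12. Add edge {5,12}.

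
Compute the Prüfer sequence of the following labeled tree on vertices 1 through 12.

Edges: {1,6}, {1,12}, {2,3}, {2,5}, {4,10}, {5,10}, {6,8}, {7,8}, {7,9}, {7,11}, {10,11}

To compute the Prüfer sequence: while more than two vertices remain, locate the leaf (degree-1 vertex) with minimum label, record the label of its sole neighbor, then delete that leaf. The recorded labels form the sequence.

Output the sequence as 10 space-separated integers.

Answer: 2 5 10 10 7 11 7 8 6 1

Derivation:
Step 1: leaves = {3,4,9,12}. Remove smallest leaf 3, emit neighbor 2.
Step 2: leaves = {2,4,9,12}. Remove smallest leaf 2, emit neighbor 5.
Step 3: leaves = {4,5,9,12}. Remove smallest leaf 4, emit neighbor 10.
Step 4: leaves = {5,9,12}. Remove smallest leaf 5, emit neighbor 10.
Step 5: leaves = {9,10,12}. Remove smallest leaf 9, emit neighbor 7.
Step 6: leaves = {10,12}. Remove smallest leaf 10, emit neighbor 11.
Step 7: leaves = {11,12}. Remove smallest leaf 11, emit neighbor 7.
Step 8: leaves = {7,12}. Remove smallest leaf 7, emit neighbor 8.
Step 9: leaves = {8,12}. Remove smallest leaf 8, emit neighbor 6.
Step 10: leaves = {6,12}. Remove smallest leaf 6, emit neighbor 1.
Done: 2 vertices remain (1, 12). Sequence = [2 5 10 10 7 11 7 8 6 1]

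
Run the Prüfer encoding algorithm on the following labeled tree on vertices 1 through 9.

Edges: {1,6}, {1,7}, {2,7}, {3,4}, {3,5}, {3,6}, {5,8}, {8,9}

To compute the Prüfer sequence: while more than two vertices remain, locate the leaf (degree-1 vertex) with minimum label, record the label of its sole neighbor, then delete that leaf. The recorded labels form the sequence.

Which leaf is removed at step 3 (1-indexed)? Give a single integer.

Answer: 7

Derivation:
Step 1: current leaves = {2,4,9}. Remove leaf 2 (neighbor: 7).
Step 2: current leaves = {4,7,9}. Remove leaf 4 (neighbor: 3).
Step 3: current leaves = {7,9}. Remove leaf 7 (neighbor: 1).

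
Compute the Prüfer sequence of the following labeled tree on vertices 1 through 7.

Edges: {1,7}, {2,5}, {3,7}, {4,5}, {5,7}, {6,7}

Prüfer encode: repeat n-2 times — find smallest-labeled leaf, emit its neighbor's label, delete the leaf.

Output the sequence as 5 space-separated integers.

Step 1: leaves = {1,2,3,4,6}. Remove smallest leaf 1, emit neighbor 7.
Step 2: leaves = {2,3,4,6}. Remove smallest leaf 2, emit neighbor 5.
Step 3: leaves = {3,4,6}. Remove smallest leaf 3, emit neighbor 7.
Step 4: leaves = {4,6}. Remove smallest leaf 4, emit neighbor 5.
Step 5: leaves = {5,6}. Remove smallest leaf 5, emit neighbor 7.
Done: 2 vertices remain (6, 7). Sequence = [7 5 7 5 7]

Answer: 7 5 7 5 7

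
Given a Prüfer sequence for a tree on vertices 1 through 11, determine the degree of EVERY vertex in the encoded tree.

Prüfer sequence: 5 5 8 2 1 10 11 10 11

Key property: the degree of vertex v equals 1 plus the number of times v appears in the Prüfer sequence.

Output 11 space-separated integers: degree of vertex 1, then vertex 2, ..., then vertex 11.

Answer: 2 2 1 1 3 1 1 2 1 3 3

Derivation:
p_1 = 5: count[5] becomes 1
p_2 = 5: count[5] becomes 2
p_3 = 8: count[8] becomes 1
p_4 = 2: count[2] becomes 1
p_5 = 1: count[1] becomes 1
p_6 = 10: count[10] becomes 1
p_7 = 11: count[11] becomes 1
p_8 = 10: count[10] becomes 2
p_9 = 11: count[11] becomes 2
Degrees (1 + count): deg[1]=1+1=2, deg[2]=1+1=2, deg[3]=1+0=1, deg[4]=1+0=1, deg[5]=1+2=3, deg[6]=1+0=1, deg[7]=1+0=1, deg[8]=1+1=2, deg[9]=1+0=1, deg[10]=1+2=3, deg[11]=1+2=3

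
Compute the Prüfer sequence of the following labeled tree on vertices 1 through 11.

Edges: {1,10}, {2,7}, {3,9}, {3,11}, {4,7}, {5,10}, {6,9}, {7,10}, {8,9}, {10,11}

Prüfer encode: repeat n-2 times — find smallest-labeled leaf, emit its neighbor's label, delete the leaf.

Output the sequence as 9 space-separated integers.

Step 1: leaves = {1,2,4,5,6,8}. Remove smallest leaf 1, emit neighbor 10.
Step 2: leaves = {2,4,5,6,8}. Remove smallest leaf 2, emit neighbor 7.
Step 3: leaves = {4,5,6,8}. Remove smallest leaf 4, emit neighbor 7.
Step 4: leaves = {5,6,7,8}. Remove smallest leaf 5, emit neighbor 10.
Step 5: leaves = {6,7,8}. Remove smallest leaf 6, emit neighbor 9.
Step 6: leaves = {7,8}. Remove smallest leaf 7, emit neighbor 10.
Step 7: leaves = {8,10}. Remove smallest leaf 8, emit neighbor 9.
Step 8: leaves = {9,10}. Remove smallest leaf 9, emit neighbor 3.
Step 9: leaves = {3,10}. Remove smallest leaf 3, emit neighbor 11.
Done: 2 vertices remain (10, 11). Sequence = [10 7 7 10 9 10 9 3 11]

Answer: 10 7 7 10 9 10 9 3 11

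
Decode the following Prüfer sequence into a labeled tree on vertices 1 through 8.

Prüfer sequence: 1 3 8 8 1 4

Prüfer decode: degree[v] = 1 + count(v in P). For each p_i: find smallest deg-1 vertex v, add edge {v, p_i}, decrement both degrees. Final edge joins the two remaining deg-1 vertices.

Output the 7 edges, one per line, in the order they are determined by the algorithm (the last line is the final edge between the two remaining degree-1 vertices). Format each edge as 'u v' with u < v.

Initial degrees: {1:3, 2:1, 3:2, 4:2, 5:1, 6:1, 7:1, 8:3}
Step 1: smallest deg-1 vertex = 2, p_1 = 1. Add edge {1,2}. Now deg[2]=0, deg[1]=2.
Step 2: smallest deg-1 vertex = 5, p_2 = 3. Add edge {3,5}. Now deg[5]=0, deg[3]=1.
Step 3: smallest deg-1 vertex = 3, p_3 = 8. Add edge {3,8}. Now deg[3]=0, deg[8]=2.
Step 4: smallest deg-1 vertex = 6, p_4 = 8. Add edge {6,8}. Now deg[6]=0, deg[8]=1.
Step 5: smallest deg-1 vertex = 7, p_5 = 1. Add edge {1,7}. Now deg[7]=0, deg[1]=1.
Step 6: smallest deg-1 vertex = 1, p_6 = 4. Add edge {1,4}. Now deg[1]=0, deg[4]=1.
Final: two remaining deg-1 vertices are 4, 8. Add edge {4,8}.

Answer: 1 2
3 5
3 8
6 8
1 7
1 4
4 8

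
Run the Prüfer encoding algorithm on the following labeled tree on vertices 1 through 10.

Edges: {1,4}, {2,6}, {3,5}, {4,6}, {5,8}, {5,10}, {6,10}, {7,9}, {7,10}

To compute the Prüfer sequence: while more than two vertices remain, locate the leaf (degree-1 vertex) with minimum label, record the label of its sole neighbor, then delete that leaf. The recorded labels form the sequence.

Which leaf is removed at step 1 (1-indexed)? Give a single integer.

Step 1: current leaves = {1,2,3,8,9}. Remove leaf 1 (neighbor: 4).

Answer: 1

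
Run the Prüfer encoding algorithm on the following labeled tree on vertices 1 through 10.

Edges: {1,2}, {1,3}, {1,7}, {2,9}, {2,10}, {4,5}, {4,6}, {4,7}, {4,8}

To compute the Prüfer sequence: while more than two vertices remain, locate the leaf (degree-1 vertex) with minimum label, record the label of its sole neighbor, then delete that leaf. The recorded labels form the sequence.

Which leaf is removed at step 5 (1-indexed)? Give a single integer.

Answer: 4

Derivation:
Step 1: current leaves = {3,5,6,8,9,10}. Remove leaf 3 (neighbor: 1).
Step 2: current leaves = {5,6,8,9,10}. Remove leaf 5 (neighbor: 4).
Step 3: current leaves = {6,8,9,10}. Remove leaf 6 (neighbor: 4).
Step 4: current leaves = {8,9,10}. Remove leaf 8 (neighbor: 4).
Step 5: current leaves = {4,9,10}. Remove leaf 4 (neighbor: 7).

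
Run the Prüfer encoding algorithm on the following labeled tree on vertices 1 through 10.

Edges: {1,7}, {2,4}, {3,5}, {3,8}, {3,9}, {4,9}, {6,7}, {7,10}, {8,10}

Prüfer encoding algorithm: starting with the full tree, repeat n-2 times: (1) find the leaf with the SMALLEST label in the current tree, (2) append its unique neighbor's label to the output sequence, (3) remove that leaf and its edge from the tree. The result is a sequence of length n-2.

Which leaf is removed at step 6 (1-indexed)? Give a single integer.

Step 1: current leaves = {1,2,5,6}. Remove leaf 1 (neighbor: 7).
Step 2: current leaves = {2,5,6}. Remove leaf 2 (neighbor: 4).
Step 3: current leaves = {4,5,6}. Remove leaf 4 (neighbor: 9).
Step 4: current leaves = {5,6,9}. Remove leaf 5 (neighbor: 3).
Step 5: current leaves = {6,9}. Remove leaf 6 (neighbor: 7).
Step 6: current leaves = {7,9}. Remove leaf 7 (neighbor: 10).

Answer: 7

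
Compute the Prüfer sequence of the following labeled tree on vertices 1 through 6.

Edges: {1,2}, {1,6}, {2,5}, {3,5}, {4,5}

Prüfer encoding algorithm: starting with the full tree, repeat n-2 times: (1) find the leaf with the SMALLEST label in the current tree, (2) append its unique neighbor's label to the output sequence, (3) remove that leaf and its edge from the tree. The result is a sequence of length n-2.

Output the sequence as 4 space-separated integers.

Answer: 5 5 2 1

Derivation:
Step 1: leaves = {3,4,6}. Remove smallest leaf 3, emit neighbor 5.
Step 2: leaves = {4,6}. Remove smallest leaf 4, emit neighbor 5.
Step 3: leaves = {5,6}. Remove smallest leaf 5, emit neighbor 2.
Step 4: leaves = {2,6}. Remove smallest leaf 2, emit neighbor 1.
Done: 2 vertices remain (1, 6). Sequence = [5 5 2 1]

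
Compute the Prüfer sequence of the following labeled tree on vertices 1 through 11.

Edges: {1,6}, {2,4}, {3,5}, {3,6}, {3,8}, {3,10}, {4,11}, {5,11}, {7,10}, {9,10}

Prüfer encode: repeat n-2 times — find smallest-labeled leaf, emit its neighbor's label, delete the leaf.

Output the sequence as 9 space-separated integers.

Step 1: leaves = {1,2,7,8,9}. Remove smallest leaf 1, emit neighbor 6.
Step 2: leaves = {2,6,7,8,9}. Remove smallest leaf 2, emit neighbor 4.
Step 3: leaves = {4,6,7,8,9}. Remove smallest leaf 4, emit neighbor 11.
Step 4: leaves = {6,7,8,9,11}. Remove smallest leaf 6, emit neighbor 3.
Step 5: leaves = {7,8,9,11}. Remove smallest leaf 7, emit neighbor 10.
Step 6: leaves = {8,9,11}. Remove smallest leaf 8, emit neighbor 3.
Step 7: leaves = {9,11}. Remove smallest leaf 9, emit neighbor 10.
Step 8: leaves = {10,11}. Remove smallest leaf 10, emit neighbor 3.
Step 9: leaves = {3,11}. Remove smallest leaf 3, emit neighbor 5.
Done: 2 vertices remain (5, 11). Sequence = [6 4 11 3 10 3 10 3 5]

Answer: 6 4 11 3 10 3 10 3 5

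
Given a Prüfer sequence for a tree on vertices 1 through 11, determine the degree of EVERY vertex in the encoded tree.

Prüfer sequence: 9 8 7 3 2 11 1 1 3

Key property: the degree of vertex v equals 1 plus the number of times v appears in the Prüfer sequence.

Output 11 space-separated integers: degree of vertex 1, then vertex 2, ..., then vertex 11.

Answer: 3 2 3 1 1 1 2 2 2 1 2

Derivation:
p_1 = 9: count[9] becomes 1
p_2 = 8: count[8] becomes 1
p_3 = 7: count[7] becomes 1
p_4 = 3: count[3] becomes 1
p_5 = 2: count[2] becomes 1
p_6 = 11: count[11] becomes 1
p_7 = 1: count[1] becomes 1
p_8 = 1: count[1] becomes 2
p_9 = 3: count[3] becomes 2
Degrees (1 + count): deg[1]=1+2=3, deg[2]=1+1=2, deg[3]=1+2=3, deg[4]=1+0=1, deg[5]=1+0=1, deg[6]=1+0=1, deg[7]=1+1=2, deg[8]=1+1=2, deg[9]=1+1=2, deg[10]=1+0=1, deg[11]=1+1=2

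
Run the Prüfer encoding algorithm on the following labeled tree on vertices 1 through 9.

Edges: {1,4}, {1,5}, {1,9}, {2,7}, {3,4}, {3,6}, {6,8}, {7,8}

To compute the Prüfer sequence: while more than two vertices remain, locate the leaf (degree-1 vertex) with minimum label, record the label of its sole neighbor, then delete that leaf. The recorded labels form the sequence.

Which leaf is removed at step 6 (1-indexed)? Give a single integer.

Answer: 3

Derivation:
Step 1: current leaves = {2,5,9}. Remove leaf 2 (neighbor: 7).
Step 2: current leaves = {5,7,9}. Remove leaf 5 (neighbor: 1).
Step 3: current leaves = {7,9}. Remove leaf 7 (neighbor: 8).
Step 4: current leaves = {8,9}. Remove leaf 8 (neighbor: 6).
Step 5: current leaves = {6,9}. Remove leaf 6 (neighbor: 3).
Step 6: current leaves = {3,9}. Remove leaf 3 (neighbor: 4).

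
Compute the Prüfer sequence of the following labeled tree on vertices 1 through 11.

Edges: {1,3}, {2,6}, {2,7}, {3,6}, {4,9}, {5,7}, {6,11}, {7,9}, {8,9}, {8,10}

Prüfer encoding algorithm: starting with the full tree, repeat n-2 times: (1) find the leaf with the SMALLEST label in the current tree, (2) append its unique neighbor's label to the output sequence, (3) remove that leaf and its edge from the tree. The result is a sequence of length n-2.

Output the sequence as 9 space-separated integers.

Step 1: leaves = {1,4,5,10,11}. Remove smallest leaf 1, emit neighbor 3.
Step 2: leaves = {3,4,5,10,11}. Remove smallest leaf 3, emit neighbor 6.
Step 3: leaves = {4,5,10,11}. Remove smallest leaf 4, emit neighbor 9.
Step 4: leaves = {5,10,11}. Remove smallest leaf 5, emit neighbor 7.
Step 5: leaves = {10,11}. Remove smallest leaf 10, emit neighbor 8.
Step 6: leaves = {8,11}. Remove smallest leaf 8, emit neighbor 9.
Step 7: leaves = {9,11}. Remove smallest leaf 9, emit neighbor 7.
Step 8: leaves = {7,11}. Remove smallest leaf 7, emit neighbor 2.
Step 9: leaves = {2,11}. Remove smallest leaf 2, emit neighbor 6.
Done: 2 vertices remain (6, 11). Sequence = [3 6 9 7 8 9 7 2 6]

Answer: 3 6 9 7 8 9 7 2 6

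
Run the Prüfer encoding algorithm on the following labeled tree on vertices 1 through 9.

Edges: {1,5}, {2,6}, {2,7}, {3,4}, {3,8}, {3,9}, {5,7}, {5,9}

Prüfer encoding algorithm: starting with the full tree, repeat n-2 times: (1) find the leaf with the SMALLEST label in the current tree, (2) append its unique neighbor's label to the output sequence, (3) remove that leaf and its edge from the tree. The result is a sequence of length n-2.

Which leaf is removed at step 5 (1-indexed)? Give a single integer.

Answer: 7

Derivation:
Step 1: current leaves = {1,4,6,8}. Remove leaf 1 (neighbor: 5).
Step 2: current leaves = {4,6,8}. Remove leaf 4 (neighbor: 3).
Step 3: current leaves = {6,8}. Remove leaf 6 (neighbor: 2).
Step 4: current leaves = {2,8}. Remove leaf 2 (neighbor: 7).
Step 5: current leaves = {7,8}. Remove leaf 7 (neighbor: 5).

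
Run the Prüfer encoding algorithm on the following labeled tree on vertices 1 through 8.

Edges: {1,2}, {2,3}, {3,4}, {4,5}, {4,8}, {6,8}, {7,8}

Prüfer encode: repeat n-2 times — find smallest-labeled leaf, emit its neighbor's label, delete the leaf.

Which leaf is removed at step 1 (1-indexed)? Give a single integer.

Step 1: current leaves = {1,5,6,7}. Remove leaf 1 (neighbor: 2).

Answer: 1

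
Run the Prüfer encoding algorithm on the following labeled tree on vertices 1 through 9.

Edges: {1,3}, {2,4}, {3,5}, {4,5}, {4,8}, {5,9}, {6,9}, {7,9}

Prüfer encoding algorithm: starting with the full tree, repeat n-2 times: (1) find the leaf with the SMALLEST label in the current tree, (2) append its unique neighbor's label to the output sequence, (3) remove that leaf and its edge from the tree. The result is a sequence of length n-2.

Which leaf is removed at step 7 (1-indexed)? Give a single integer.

Answer: 4

Derivation:
Step 1: current leaves = {1,2,6,7,8}. Remove leaf 1 (neighbor: 3).
Step 2: current leaves = {2,3,6,7,8}. Remove leaf 2 (neighbor: 4).
Step 3: current leaves = {3,6,7,8}. Remove leaf 3 (neighbor: 5).
Step 4: current leaves = {6,7,8}. Remove leaf 6 (neighbor: 9).
Step 5: current leaves = {7,8}. Remove leaf 7 (neighbor: 9).
Step 6: current leaves = {8,9}. Remove leaf 8 (neighbor: 4).
Step 7: current leaves = {4,9}. Remove leaf 4 (neighbor: 5).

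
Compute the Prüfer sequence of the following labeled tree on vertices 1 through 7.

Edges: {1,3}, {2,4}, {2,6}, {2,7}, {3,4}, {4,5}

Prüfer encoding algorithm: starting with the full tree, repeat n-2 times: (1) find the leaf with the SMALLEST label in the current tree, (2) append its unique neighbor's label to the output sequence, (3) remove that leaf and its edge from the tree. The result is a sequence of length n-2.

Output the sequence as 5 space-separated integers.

Answer: 3 4 4 2 2

Derivation:
Step 1: leaves = {1,5,6,7}. Remove smallest leaf 1, emit neighbor 3.
Step 2: leaves = {3,5,6,7}. Remove smallest leaf 3, emit neighbor 4.
Step 3: leaves = {5,6,7}. Remove smallest leaf 5, emit neighbor 4.
Step 4: leaves = {4,6,7}. Remove smallest leaf 4, emit neighbor 2.
Step 5: leaves = {6,7}. Remove smallest leaf 6, emit neighbor 2.
Done: 2 vertices remain (2, 7). Sequence = [3 4 4 2 2]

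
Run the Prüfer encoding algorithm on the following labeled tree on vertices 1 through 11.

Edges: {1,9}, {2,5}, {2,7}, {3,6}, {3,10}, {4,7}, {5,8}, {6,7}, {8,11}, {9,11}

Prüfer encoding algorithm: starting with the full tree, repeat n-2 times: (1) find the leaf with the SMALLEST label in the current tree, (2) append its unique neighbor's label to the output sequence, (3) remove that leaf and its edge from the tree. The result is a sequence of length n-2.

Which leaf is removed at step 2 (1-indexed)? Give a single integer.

Answer: 4

Derivation:
Step 1: current leaves = {1,4,10}. Remove leaf 1 (neighbor: 9).
Step 2: current leaves = {4,9,10}. Remove leaf 4 (neighbor: 7).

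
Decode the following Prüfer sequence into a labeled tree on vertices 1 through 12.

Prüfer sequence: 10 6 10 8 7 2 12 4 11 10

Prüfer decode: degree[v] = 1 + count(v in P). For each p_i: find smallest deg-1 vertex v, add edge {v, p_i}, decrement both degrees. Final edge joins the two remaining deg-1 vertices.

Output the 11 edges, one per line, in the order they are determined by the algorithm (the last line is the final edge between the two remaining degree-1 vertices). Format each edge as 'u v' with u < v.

Answer: 1 10
3 6
5 10
6 8
7 8
2 7
2 12
4 9
4 11
10 11
10 12

Derivation:
Initial degrees: {1:1, 2:2, 3:1, 4:2, 5:1, 6:2, 7:2, 8:2, 9:1, 10:4, 11:2, 12:2}
Step 1: smallest deg-1 vertex = 1, p_1 = 10. Add edge {1,10}. Now deg[1]=0, deg[10]=3.
Step 2: smallest deg-1 vertex = 3, p_2 = 6. Add edge {3,6}. Now deg[3]=0, deg[6]=1.
Step 3: smallest deg-1 vertex = 5, p_3 = 10. Add edge {5,10}. Now deg[5]=0, deg[10]=2.
Step 4: smallest deg-1 vertex = 6, p_4 = 8. Add edge {6,8}. Now deg[6]=0, deg[8]=1.
Step 5: smallest deg-1 vertex = 8, p_5 = 7. Add edge {7,8}. Now deg[8]=0, deg[7]=1.
Step 6: smallest deg-1 vertex = 7, p_6 = 2. Add edge {2,7}. Now deg[7]=0, deg[2]=1.
Step 7: smallest deg-1 vertex = 2, p_7 = 12. Add edge {2,12}. Now deg[2]=0, deg[12]=1.
Step 8: smallest deg-1 vertex = 9, p_8 = 4. Add edge {4,9}. Now deg[9]=0, deg[4]=1.
Step 9: smallest deg-1 vertex = 4, p_9 = 11. Add edge {4,11}. Now deg[4]=0, deg[11]=1.
Step 10: smallest deg-1 vertex = 11, p_10 = 10. Add edge {10,11}. Now deg[11]=0, deg[10]=1.
Final: two remaining deg-1 vertices are 10, 12. Add edge {10,12}.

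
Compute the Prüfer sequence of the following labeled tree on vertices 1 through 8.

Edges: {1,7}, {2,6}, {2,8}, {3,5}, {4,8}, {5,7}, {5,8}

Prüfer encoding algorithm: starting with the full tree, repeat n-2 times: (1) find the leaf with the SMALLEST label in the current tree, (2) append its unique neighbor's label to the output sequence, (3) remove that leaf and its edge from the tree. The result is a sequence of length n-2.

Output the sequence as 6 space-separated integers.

Answer: 7 5 8 2 8 5

Derivation:
Step 1: leaves = {1,3,4,6}. Remove smallest leaf 1, emit neighbor 7.
Step 2: leaves = {3,4,6,7}. Remove smallest leaf 3, emit neighbor 5.
Step 3: leaves = {4,6,7}. Remove smallest leaf 4, emit neighbor 8.
Step 4: leaves = {6,7}. Remove smallest leaf 6, emit neighbor 2.
Step 5: leaves = {2,7}. Remove smallest leaf 2, emit neighbor 8.
Step 6: leaves = {7,8}. Remove smallest leaf 7, emit neighbor 5.
Done: 2 vertices remain (5, 8). Sequence = [7 5 8 2 8 5]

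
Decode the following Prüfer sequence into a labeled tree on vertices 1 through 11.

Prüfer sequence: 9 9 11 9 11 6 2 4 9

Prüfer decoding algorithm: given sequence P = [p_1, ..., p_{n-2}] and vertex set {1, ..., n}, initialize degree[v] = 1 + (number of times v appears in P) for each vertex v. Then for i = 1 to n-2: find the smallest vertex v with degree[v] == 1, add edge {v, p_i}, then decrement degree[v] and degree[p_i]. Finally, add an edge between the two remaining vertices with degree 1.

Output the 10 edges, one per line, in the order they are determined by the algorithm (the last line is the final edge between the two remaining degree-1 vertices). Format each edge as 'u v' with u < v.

Initial degrees: {1:1, 2:2, 3:1, 4:2, 5:1, 6:2, 7:1, 8:1, 9:5, 10:1, 11:3}
Step 1: smallest deg-1 vertex = 1, p_1 = 9. Add edge {1,9}. Now deg[1]=0, deg[9]=4.
Step 2: smallest deg-1 vertex = 3, p_2 = 9. Add edge {3,9}. Now deg[3]=0, deg[9]=3.
Step 3: smallest deg-1 vertex = 5, p_3 = 11. Add edge {5,11}. Now deg[5]=0, deg[11]=2.
Step 4: smallest deg-1 vertex = 7, p_4 = 9. Add edge {7,9}. Now deg[7]=0, deg[9]=2.
Step 5: smallest deg-1 vertex = 8, p_5 = 11. Add edge {8,11}. Now deg[8]=0, deg[11]=1.
Step 6: smallest deg-1 vertex = 10, p_6 = 6. Add edge {6,10}. Now deg[10]=0, deg[6]=1.
Step 7: smallest deg-1 vertex = 6, p_7 = 2. Add edge {2,6}. Now deg[6]=0, deg[2]=1.
Step 8: smallest deg-1 vertex = 2, p_8 = 4. Add edge {2,4}. Now deg[2]=0, deg[4]=1.
Step 9: smallest deg-1 vertex = 4, p_9 = 9. Add edge {4,9}. Now deg[4]=0, deg[9]=1.
Final: two remaining deg-1 vertices are 9, 11. Add edge {9,11}.

Answer: 1 9
3 9
5 11
7 9
8 11
6 10
2 6
2 4
4 9
9 11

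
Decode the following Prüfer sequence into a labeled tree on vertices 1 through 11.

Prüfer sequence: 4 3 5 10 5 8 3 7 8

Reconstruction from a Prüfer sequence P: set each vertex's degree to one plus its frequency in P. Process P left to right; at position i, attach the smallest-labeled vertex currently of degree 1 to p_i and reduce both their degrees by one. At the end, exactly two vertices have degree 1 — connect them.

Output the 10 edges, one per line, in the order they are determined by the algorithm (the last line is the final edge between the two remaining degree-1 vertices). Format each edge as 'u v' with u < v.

Initial degrees: {1:1, 2:1, 3:3, 4:2, 5:3, 6:1, 7:2, 8:3, 9:1, 10:2, 11:1}
Step 1: smallest deg-1 vertex = 1, p_1 = 4. Add edge {1,4}. Now deg[1]=0, deg[4]=1.
Step 2: smallest deg-1 vertex = 2, p_2 = 3. Add edge {2,3}. Now deg[2]=0, deg[3]=2.
Step 3: smallest deg-1 vertex = 4, p_3 = 5. Add edge {4,5}. Now deg[4]=0, deg[5]=2.
Step 4: smallest deg-1 vertex = 6, p_4 = 10. Add edge {6,10}. Now deg[6]=0, deg[10]=1.
Step 5: smallest deg-1 vertex = 9, p_5 = 5. Add edge {5,9}. Now deg[9]=0, deg[5]=1.
Step 6: smallest deg-1 vertex = 5, p_6 = 8. Add edge {5,8}. Now deg[5]=0, deg[8]=2.
Step 7: smallest deg-1 vertex = 10, p_7 = 3. Add edge {3,10}. Now deg[10]=0, deg[3]=1.
Step 8: smallest deg-1 vertex = 3, p_8 = 7. Add edge {3,7}. Now deg[3]=0, deg[7]=1.
Step 9: smallest deg-1 vertex = 7, p_9 = 8. Add edge {7,8}. Now deg[7]=0, deg[8]=1.
Final: two remaining deg-1 vertices are 8, 11. Add edge {8,11}.

Answer: 1 4
2 3
4 5
6 10
5 9
5 8
3 10
3 7
7 8
8 11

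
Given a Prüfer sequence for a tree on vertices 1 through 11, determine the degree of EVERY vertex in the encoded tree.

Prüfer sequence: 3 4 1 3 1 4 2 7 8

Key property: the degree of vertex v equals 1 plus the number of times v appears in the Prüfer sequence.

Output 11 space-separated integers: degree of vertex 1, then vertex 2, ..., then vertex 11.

p_1 = 3: count[3] becomes 1
p_2 = 4: count[4] becomes 1
p_3 = 1: count[1] becomes 1
p_4 = 3: count[3] becomes 2
p_5 = 1: count[1] becomes 2
p_6 = 4: count[4] becomes 2
p_7 = 2: count[2] becomes 1
p_8 = 7: count[7] becomes 1
p_9 = 8: count[8] becomes 1
Degrees (1 + count): deg[1]=1+2=3, deg[2]=1+1=2, deg[3]=1+2=3, deg[4]=1+2=3, deg[5]=1+0=1, deg[6]=1+0=1, deg[7]=1+1=2, deg[8]=1+1=2, deg[9]=1+0=1, deg[10]=1+0=1, deg[11]=1+0=1

Answer: 3 2 3 3 1 1 2 2 1 1 1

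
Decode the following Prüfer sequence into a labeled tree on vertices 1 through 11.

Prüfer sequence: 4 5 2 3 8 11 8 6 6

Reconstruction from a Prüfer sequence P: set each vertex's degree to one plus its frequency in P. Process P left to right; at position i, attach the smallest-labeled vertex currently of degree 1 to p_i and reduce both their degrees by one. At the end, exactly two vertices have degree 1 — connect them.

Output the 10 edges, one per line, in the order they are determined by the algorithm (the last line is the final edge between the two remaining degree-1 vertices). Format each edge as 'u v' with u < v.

Initial degrees: {1:1, 2:2, 3:2, 4:2, 5:2, 6:3, 7:1, 8:3, 9:1, 10:1, 11:2}
Step 1: smallest deg-1 vertex = 1, p_1 = 4. Add edge {1,4}. Now deg[1]=0, deg[4]=1.
Step 2: smallest deg-1 vertex = 4, p_2 = 5. Add edge {4,5}. Now deg[4]=0, deg[5]=1.
Step 3: smallest deg-1 vertex = 5, p_3 = 2. Add edge {2,5}. Now deg[5]=0, deg[2]=1.
Step 4: smallest deg-1 vertex = 2, p_4 = 3. Add edge {2,3}. Now deg[2]=0, deg[3]=1.
Step 5: smallest deg-1 vertex = 3, p_5 = 8. Add edge {3,8}. Now deg[3]=0, deg[8]=2.
Step 6: smallest deg-1 vertex = 7, p_6 = 11. Add edge {7,11}. Now deg[7]=0, deg[11]=1.
Step 7: smallest deg-1 vertex = 9, p_7 = 8. Add edge {8,9}. Now deg[9]=0, deg[8]=1.
Step 8: smallest deg-1 vertex = 8, p_8 = 6. Add edge {6,8}. Now deg[8]=0, deg[6]=2.
Step 9: smallest deg-1 vertex = 10, p_9 = 6. Add edge {6,10}. Now deg[10]=0, deg[6]=1.
Final: two remaining deg-1 vertices are 6, 11. Add edge {6,11}.

Answer: 1 4
4 5
2 5
2 3
3 8
7 11
8 9
6 8
6 10
6 11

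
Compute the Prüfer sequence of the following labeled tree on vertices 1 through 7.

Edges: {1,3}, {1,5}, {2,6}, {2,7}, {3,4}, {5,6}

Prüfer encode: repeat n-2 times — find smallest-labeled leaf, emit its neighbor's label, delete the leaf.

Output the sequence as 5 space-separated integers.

Step 1: leaves = {4,7}. Remove smallest leaf 4, emit neighbor 3.
Step 2: leaves = {3,7}. Remove smallest leaf 3, emit neighbor 1.
Step 3: leaves = {1,7}. Remove smallest leaf 1, emit neighbor 5.
Step 4: leaves = {5,7}. Remove smallest leaf 5, emit neighbor 6.
Step 5: leaves = {6,7}. Remove smallest leaf 6, emit neighbor 2.
Done: 2 vertices remain (2, 7). Sequence = [3 1 5 6 2]

Answer: 3 1 5 6 2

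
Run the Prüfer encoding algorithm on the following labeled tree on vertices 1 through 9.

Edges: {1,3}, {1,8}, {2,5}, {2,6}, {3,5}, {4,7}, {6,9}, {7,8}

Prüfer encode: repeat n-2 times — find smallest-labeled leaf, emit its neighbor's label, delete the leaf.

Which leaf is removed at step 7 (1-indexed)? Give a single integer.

Step 1: current leaves = {4,9}. Remove leaf 4 (neighbor: 7).
Step 2: current leaves = {7,9}. Remove leaf 7 (neighbor: 8).
Step 3: current leaves = {8,9}. Remove leaf 8 (neighbor: 1).
Step 4: current leaves = {1,9}. Remove leaf 1 (neighbor: 3).
Step 5: current leaves = {3,9}. Remove leaf 3 (neighbor: 5).
Step 6: current leaves = {5,9}. Remove leaf 5 (neighbor: 2).
Step 7: current leaves = {2,9}. Remove leaf 2 (neighbor: 6).

Answer: 2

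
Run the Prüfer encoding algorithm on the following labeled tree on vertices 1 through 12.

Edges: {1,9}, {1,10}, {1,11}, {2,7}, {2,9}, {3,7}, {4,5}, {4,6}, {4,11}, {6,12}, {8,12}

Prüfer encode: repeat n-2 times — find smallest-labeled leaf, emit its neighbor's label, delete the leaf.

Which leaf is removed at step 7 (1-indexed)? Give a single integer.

Answer: 10

Derivation:
Step 1: current leaves = {3,5,8,10}. Remove leaf 3 (neighbor: 7).
Step 2: current leaves = {5,7,8,10}. Remove leaf 5 (neighbor: 4).
Step 3: current leaves = {7,8,10}. Remove leaf 7 (neighbor: 2).
Step 4: current leaves = {2,8,10}. Remove leaf 2 (neighbor: 9).
Step 5: current leaves = {8,9,10}. Remove leaf 8 (neighbor: 12).
Step 6: current leaves = {9,10,12}. Remove leaf 9 (neighbor: 1).
Step 7: current leaves = {10,12}. Remove leaf 10 (neighbor: 1).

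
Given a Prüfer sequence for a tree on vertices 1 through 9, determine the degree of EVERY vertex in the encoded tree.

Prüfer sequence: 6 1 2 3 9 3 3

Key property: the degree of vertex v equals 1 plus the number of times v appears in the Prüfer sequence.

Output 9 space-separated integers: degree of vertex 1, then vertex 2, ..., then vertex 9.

Answer: 2 2 4 1 1 2 1 1 2

Derivation:
p_1 = 6: count[6] becomes 1
p_2 = 1: count[1] becomes 1
p_3 = 2: count[2] becomes 1
p_4 = 3: count[3] becomes 1
p_5 = 9: count[9] becomes 1
p_6 = 3: count[3] becomes 2
p_7 = 3: count[3] becomes 3
Degrees (1 + count): deg[1]=1+1=2, deg[2]=1+1=2, deg[3]=1+3=4, deg[4]=1+0=1, deg[5]=1+0=1, deg[6]=1+1=2, deg[7]=1+0=1, deg[8]=1+0=1, deg[9]=1+1=2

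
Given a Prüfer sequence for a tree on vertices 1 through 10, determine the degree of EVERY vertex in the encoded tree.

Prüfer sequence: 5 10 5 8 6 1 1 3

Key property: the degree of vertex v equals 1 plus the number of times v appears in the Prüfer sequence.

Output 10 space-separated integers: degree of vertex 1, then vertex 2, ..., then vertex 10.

p_1 = 5: count[5] becomes 1
p_2 = 10: count[10] becomes 1
p_3 = 5: count[5] becomes 2
p_4 = 8: count[8] becomes 1
p_5 = 6: count[6] becomes 1
p_6 = 1: count[1] becomes 1
p_7 = 1: count[1] becomes 2
p_8 = 3: count[3] becomes 1
Degrees (1 + count): deg[1]=1+2=3, deg[2]=1+0=1, deg[3]=1+1=2, deg[4]=1+0=1, deg[5]=1+2=3, deg[6]=1+1=2, deg[7]=1+0=1, deg[8]=1+1=2, deg[9]=1+0=1, deg[10]=1+1=2

Answer: 3 1 2 1 3 2 1 2 1 2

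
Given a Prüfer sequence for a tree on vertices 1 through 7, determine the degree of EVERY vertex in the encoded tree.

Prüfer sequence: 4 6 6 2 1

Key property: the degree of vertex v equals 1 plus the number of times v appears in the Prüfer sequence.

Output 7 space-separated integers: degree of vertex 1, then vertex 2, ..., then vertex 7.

Answer: 2 2 1 2 1 3 1

Derivation:
p_1 = 4: count[4] becomes 1
p_2 = 6: count[6] becomes 1
p_3 = 6: count[6] becomes 2
p_4 = 2: count[2] becomes 1
p_5 = 1: count[1] becomes 1
Degrees (1 + count): deg[1]=1+1=2, deg[2]=1+1=2, deg[3]=1+0=1, deg[4]=1+1=2, deg[5]=1+0=1, deg[6]=1+2=3, deg[7]=1+0=1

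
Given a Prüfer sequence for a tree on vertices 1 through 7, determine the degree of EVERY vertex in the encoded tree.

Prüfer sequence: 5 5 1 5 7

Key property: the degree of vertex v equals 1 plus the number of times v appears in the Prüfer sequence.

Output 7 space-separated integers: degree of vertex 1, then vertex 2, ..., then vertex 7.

Answer: 2 1 1 1 4 1 2

Derivation:
p_1 = 5: count[5] becomes 1
p_2 = 5: count[5] becomes 2
p_3 = 1: count[1] becomes 1
p_4 = 5: count[5] becomes 3
p_5 = 7: count[7] becomes 1
Degrees (1 + count): deg[1]=1+1=2, deg[2]=1+0=1, deg[3]=1+0=1, deg[4]=1+0=1, deg[5]=1+3=4, deg[6]=1+0=1, deg[7]=1+1=2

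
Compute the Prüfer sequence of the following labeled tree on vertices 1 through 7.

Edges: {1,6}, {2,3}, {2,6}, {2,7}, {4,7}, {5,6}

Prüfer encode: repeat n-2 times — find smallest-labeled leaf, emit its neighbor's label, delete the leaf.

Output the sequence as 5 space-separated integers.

Step 1: leaves = {1,3,4,5}. Remove smallest leaf 1, emit neighbor 6.
Step 2: leaves = {3,4,5}. Remove smallest leaf 3, emit neighbor 2.
Step 3: leaves = {4,5}. Remove smallest leaf 4, emit neighbor 7.
Step 4: leaves = {5,7}. Remove smallest leaf 5, emit neighbor 6.
Step 5: leaves = {6,7}. Remove smallest leaf 6, emit neighbor 2.
Done: 2 vertices remain (2, 7). Sequence = [6 2 7 6 2]

Answer: 6 2 7 6 2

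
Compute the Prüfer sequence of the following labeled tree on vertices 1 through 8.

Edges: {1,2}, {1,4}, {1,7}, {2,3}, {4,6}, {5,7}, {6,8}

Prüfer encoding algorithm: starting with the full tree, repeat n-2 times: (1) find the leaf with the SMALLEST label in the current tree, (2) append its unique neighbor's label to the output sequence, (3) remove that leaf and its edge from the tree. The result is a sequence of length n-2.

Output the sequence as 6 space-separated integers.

Step 1: leaves = {3,5,8}. Remove smallest leaf 3, emit neighbor 2.
Step 2: leaves = {2,5,8}. Remove smallest leaf 2, emit neighbor 1.
Step 3: leaves = {5,8}. Remove smallest leaf 5, emit neighbor 7.
Step 4: leaves = {7,8}. Remove smallest leaf 7, emit neighbor 1.
Step 5: leaves = {1,8}. Remove smallest leaf 1, emit neighbor 4.
Step 6: leaves = {4,8}. Remove smallest leaf 4, emit neighbor 6.
Done: 2 vertices remain (6, 8). Sequence = [2 1 7 1 4 6]

Answer: 2 1 7 1 4 6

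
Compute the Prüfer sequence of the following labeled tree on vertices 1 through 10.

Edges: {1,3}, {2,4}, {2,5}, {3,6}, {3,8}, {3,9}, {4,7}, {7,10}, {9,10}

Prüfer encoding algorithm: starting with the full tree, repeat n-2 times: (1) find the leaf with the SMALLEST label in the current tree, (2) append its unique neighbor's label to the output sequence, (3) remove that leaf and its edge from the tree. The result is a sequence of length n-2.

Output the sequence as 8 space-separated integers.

Step 1: leaves = {1,5,6,8}. Remove smallest leaf 1, emit neighbor 3.
Step 2: leaves = {5,6,8}. Remove smallest leaf 5, emit neighbor 2.
Step 3: leaves = {2,6,8}. Remove smallest leaf 2, emit neighbor 4.
Step 4: leaves = {4,6,8}. Remove smallest leaf 4, emit neighbor 7.
Step 5: leaves = {6,7,8}. Remove smallest leaf 6, emit neighbor 3.
Step 6: leaves = {7,8}. Remove smallest leaf 7, emit neighbor 10.
Step 7: leaves = {8,10}. Remove smallest leaf 8, emit neighbor 3.
Step 8: leaves = {3,10}. Remove smallest leaf 3, emit neighbor 9.
Done: 2 vertices remain (9, 10). Sequence = [3 2 4 7 3 10 3 9]

Answer: 3 2 4 7 3 10 3 9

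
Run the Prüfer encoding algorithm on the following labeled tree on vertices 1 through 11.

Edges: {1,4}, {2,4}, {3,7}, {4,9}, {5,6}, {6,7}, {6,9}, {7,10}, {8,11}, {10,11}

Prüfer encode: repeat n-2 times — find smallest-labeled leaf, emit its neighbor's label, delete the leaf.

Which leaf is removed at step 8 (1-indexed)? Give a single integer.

Step 1: current leaves = {1,2,3,5,8}. Remove leaf 1 (neighbor: 4).
Step 2: current leaves = {2,3,5,8}. Remove leaf 2 (neighbor: 4).
Step 3: current leaves = {3,4,5,8}. Remove leaf 3 (neighbor: 7).
Step 4: current leaves = {4,5,8}. Remove leaf 4 (neighbor: 9).
Step 5: current leaves = {5,8,9}. Remove leaf 5 (neighbor: 6).
Step 6: current leaves = {8,9}. Remove leaf 8 (neighbor: 11).
Step 7: current leaves = {9,11}. Remove leaf 9 (neighbor: 6).
Step 8: current leaves = {6,11}. Remove leaf 6 (neighbor: 7).

Answer: 6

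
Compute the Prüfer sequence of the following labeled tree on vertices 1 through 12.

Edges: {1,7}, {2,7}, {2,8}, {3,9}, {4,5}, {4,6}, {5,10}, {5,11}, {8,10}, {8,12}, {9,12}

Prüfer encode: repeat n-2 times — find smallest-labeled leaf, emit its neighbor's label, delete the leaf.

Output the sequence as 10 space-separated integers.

Step 1: leaves = {1,3,6,11}. Remove smallest leaf 1, emit neighbor 7.
Step 2: leaves = {3,6,7,11}. Remove smallest leaf 3, emit neighbor 9.
Step 3: leaves = {6,7,9,11}. Remove smallest leaf 6, emit neighbor 4.
Step 4: leaves = {4,7,9,11}. Remove smallest leaf 4, emit neighbor 5.
Step 5: leaves = {7,9,11}. Remove smallest leaf 7, emit neighbor 2.
Step 6: leaves = {2,9,11}. Remove smallest leaf 2, emit neighbor 8.
Step 7: leaves = {9,11}. Remove smallest leaf 9, emit neighbor 12.
Step 8: leaves = {11,12}. Remove smallest leaf 11, emit neighbor 5.
Step 9: leaves = {5,12}. Remove smallest leaf 5, emit neighbor 10.
Step 10: leaves = {10,12}. Remove smallest leaf 10, emit neighbor 8.
Done: 2 vertices remain (8, 12). Sequence = [7 9 4 5 2 8 12 5 10 8]

Answer: 7 9 4 5 2 8 12 5 10 8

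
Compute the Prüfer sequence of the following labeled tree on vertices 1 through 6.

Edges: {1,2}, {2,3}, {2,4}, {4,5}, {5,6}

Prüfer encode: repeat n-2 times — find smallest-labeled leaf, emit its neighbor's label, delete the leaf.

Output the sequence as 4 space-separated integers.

Answer: 2 2 4 5

Derivation:
Step 1: leaves = {1,3,6}. Remove smallest leaf 1, emit neighbor 2.
Step 2: leaves = {3,6}. Remove smallest leaf 3, emit neighbor 2.
Step 3: leaves = {2,6}. Remove smallest leaf 2, emit neighbor 4.
Step 4: leaves = {4,6}. Remove smallest leaf 4, emit neighbor 5.
Done: 2 vertices remain (5, 6). Sequence = [2 2 4 5]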